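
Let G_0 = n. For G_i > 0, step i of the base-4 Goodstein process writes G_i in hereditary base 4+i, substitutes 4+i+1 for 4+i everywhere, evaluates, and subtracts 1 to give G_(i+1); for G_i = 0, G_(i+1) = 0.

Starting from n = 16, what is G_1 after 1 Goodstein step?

24

base 4: 16 = 4^2; at 5: 5^2 = 25; next = 24
base 5: 24 = 4·5 + 4; at 6: 4·6 + 4 = 28; next = 27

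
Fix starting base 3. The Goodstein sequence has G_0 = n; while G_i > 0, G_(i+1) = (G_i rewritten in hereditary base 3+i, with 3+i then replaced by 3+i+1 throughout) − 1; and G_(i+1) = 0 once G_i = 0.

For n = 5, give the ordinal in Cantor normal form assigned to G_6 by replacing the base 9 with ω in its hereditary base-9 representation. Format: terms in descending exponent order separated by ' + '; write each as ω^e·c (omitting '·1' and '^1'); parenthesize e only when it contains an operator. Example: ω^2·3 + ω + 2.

(0) 5|_3 = 3 + 2 ↦ 4 + 2|_4 = 6 ⇒ 5
(1) 5|_4 = 4 + 1 ↦ 5 + 1|_5 = 6 ⇒ 5
(2) 5|_5 = 5 ↦ 6|_6 = 6 ⇒ 5
(3) 5|_6 = 5 ↦ 5|_7 = 5 ⇒ 4
(4) 4|_7 = 4 ↦ 4|_8 = 4 ⇒ 3
(5) 3|_8 = 3 ↦ 3|_9 = 3 ⇒ 2
(6) 2|_9 = 2 ↦ 2|_10 = 2 ⇒ 1

2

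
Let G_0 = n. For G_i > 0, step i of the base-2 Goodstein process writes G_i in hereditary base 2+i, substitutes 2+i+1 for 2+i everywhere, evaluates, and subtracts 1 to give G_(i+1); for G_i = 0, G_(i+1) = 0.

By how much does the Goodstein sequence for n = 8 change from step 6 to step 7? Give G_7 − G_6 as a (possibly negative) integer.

base 2: 8 = 2^(2 + 1); at 3: 3^(3 + 1) = 81; next = 80
base 3: 80 = 2·3^3 + 2·3^2 + 2·3 + 2; at 4: 2·4^4 + 2·4^2 + 2·4 + 2 = 554; next = 553
base 4: 553 = 2·4^4 + 2·4^2 + 2·4 + 1; at 5: 2·5^5 + 2·5^2 + 2·5 + 1 = 6311; next = 6310
base 5: 6310 = 2·5^5 + 2·5^2 + 2·5; at 6: 2·6^6 + 2·6^2 + 2·6 = 93396; next = 93395
base 6: 93395 = 2·6^6 + 2·6^2 + 6 + 5; at 7: 2·7^7 + 2·7^2 + 7 + 5 = 1647196; next = 1647195
base 7: 1647195 = 2·7^7 + 2·7^2 + 7 + 4; at 8: 2·8^8 + 2·8^2 + 8 + 4 = 33554572; next = 33554571
base 8: 33554571 = 2·8^8 + 2·8^2 + 8 + 3; at 9: 2·9^9 + 2·9^2 + 9 + 3 = 774841152; next = 774841151

741286580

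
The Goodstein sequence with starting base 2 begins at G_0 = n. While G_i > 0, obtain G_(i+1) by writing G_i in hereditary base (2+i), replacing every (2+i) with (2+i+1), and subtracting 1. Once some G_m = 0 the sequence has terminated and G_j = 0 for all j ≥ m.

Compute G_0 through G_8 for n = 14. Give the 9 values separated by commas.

14, 110, 1281, 18750, 326591, 5862840, 134404971, 3487116548, 100000555551

step 0: 14 = 2^(2 + 1) + 2^2 + 2; sub 3 for 2: 3^(3 + 1) + 3^3 + 3; = 111; G_1 = 111−1 = 110
step 1: 110 = 3^(3 + 1) + 3^3 + 2; sub 4 for 3: 4^(4 + 1) + 4^4 + 2; = 1282; G_2 = 1282−1 = 1281
step 2: 1281 = 4^(4 + 1) + 4^4 + 1; sub 5 for 4: 5^(5 + 1) + 5^5 + 1; = 18751; G_3 = 18751−1 = 18750
step 3: 18750 = 5^(5 + 1) + 5^5; sub 6 for 5: 6^(6 + 1) + 6^6; = 326592; G_4 = 326592−1 = 326591
step 4: 326591 = 6^(6 + 1) + 5·6^5 + 5·6^4 + 5·6^3 + 5·6^2 + 5·6 + 5; sub 7 for 6: 7^(7 + 1) + 5·7^5 + 5·7^4 + 5·7^3 + 5·7^2 + 5·7 + 5; = 5862841; G_5 = 5862841−1 = 5862840
step 5: 5862840 = 7^(7 + 1) + 5·7^5 + 5·7^4 + 5·7^3 + 5·7^2 + 5·7 + 4; sub 8 for 7: 8^(8 + 1) + 5·8^5 + 5·8^4 + 5·8^3 + 5·8^2 + 5·8 + 4; = 134404972; G_6 = 134404972−1 = 134404971
step 6: 134404971 = 8^(8 + 1) + 5·8^5 + 5·8^4 + 5·8^3 + 5·8^2 + 5·8 + 3; sub 9 for 8: 9^(9 + 1) + 5·9^5 + 5·9^4 + 5·9^3 + 5·9^2 + 5·9 + 3; = 3487116549; G_7 = 3487116549−1 = 3487116548
step 7: 3487116548 = 9^(9 + 1) + 5·9^5 + 5·9^4 + 5·9^3 + 5·9^2 + 5·9 + 2; sub 10 for 9: 10^(10 + 1) + 5·10^5 + 5·10^4 + 5·10^3 + 5·10^2 + 5·10 + 2; = 100000555552; G_8 = 100000555552−1 = 100000555551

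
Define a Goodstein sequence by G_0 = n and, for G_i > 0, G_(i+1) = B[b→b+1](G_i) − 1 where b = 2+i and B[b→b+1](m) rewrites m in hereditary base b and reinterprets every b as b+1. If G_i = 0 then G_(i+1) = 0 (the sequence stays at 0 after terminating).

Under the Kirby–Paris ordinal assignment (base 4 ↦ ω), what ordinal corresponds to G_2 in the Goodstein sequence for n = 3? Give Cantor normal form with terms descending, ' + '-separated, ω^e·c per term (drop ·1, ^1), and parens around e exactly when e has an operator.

3

3 —HB2→ 2 + 1 —bump→ 3 + 1 = 4 —(−1)→ 3
3 —HB3→ 3 —bump→ 4 = 4 —(−1)→ 3
3 —HB4→ 3 —bump→ 3 = 3 —(−1)→ 2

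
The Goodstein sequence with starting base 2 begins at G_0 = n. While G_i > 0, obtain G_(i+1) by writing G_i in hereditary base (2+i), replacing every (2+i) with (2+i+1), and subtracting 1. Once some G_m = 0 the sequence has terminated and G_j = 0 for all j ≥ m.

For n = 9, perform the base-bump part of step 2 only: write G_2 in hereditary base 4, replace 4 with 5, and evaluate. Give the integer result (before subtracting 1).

9843

[0] 9 ≡ 2^(2 + 1) + 1 (base 2). Lift 3: 82. −1: 81.
[1] 81 ≡ 3^(3 + 1) (base 3). Lift 4: 1024. −1: 1023.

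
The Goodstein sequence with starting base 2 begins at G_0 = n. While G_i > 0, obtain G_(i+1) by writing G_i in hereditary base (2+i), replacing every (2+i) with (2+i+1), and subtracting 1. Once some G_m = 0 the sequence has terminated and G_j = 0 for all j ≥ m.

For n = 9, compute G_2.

(0) 9|_2 = 2^(2 + 1) + 1 ↦ 3^(3 + 1) + 1|_3 = 82 ⇒ 81
(1) 81|_3 = 3^(3 + 1) ↦ 4^(4 + 1)|_4 = 1024 ⇒ 1023
(2) 1023|_4 = 3·4^4 + 3·4^3 + 3·4^2 + 3·4 + 3 ↦ 3·5^5 + 3·5^3 + 3·5^2 + 3·5 + 3|_5 = 9843 ⇒ 9842

1023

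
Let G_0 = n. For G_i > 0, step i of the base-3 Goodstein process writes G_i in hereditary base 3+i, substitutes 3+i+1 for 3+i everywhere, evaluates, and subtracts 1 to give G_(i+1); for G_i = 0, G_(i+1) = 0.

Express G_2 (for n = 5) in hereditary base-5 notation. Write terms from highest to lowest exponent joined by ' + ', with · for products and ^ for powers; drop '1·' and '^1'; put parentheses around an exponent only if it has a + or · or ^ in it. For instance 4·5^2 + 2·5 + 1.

5

i=0: 5 = 3 + 2 (b=3); 3→4: 4 + 2 = 6; 6−1 = 5
i=1: 5 = 4 + 1 (b=4); 4→5: 5 + 1 = 6; 6−1 = 5
i=2: 5 = 5 (b=5); 5→6: 6 = 6; 6−1 = 5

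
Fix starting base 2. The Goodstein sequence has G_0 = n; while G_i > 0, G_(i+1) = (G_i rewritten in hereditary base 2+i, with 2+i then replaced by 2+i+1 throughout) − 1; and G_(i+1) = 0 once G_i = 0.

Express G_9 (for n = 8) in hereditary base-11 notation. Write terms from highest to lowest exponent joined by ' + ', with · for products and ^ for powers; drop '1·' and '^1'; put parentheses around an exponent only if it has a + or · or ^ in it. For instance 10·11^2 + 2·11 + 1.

2·11^11 + 2·11^2 + 11

[0] 8 ≡ 2^(2 + 1) (base 2). Lift 3: 81. −1: 80.
[1] 80 ≡ 2·3^3 + 2·3^2 + 2·3 + 2 (base 3). Lift 4: 554. −1: 553.
[2] 553 ≡ 2·4^4 + 2·4^2 + 2·4 + 1 (base 4). Lift 5: 6311. −1: 6310.
[3] 6310 ≡ 2·5^5 + 2·5^2 + 2·5 (base 5). Lift 6: 93396. −1: 93395.
[4] 93395 ≡ 2·6^6 + 2·6^2 + 6 + 5 (base 6). Lift 7: 1647196. −1: 1647195.
[5] 1647195 ≡ 2·7^7 + 2·7^2 + 7 + 4 (base 7). Lift 8: 33554572. −1: 33554571.
[6] 33554571 ≡ 2·8^8 + 2·8^2 + 8 + 3 (base 8). Lift 9: 774841152. −1: 774841151.
[7] 774841151 ≡ 2·9^9 + 2·9^2 + 9 + 2 (base 9). Lift 10: 20000000212. −1: 20000000211.
[8] 20000000211 ≡ 2·10^10 + 2·10^2 + 10 + 1 (base 10). Lift 11: 570623341476. −1: 570623341475.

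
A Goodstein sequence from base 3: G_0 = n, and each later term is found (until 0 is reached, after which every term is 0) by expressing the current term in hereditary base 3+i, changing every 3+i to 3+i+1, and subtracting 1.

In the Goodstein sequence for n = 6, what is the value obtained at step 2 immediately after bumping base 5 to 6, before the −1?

8

step 0: 6 = 2·3; sub 4 for 3: 2·4; = 8; G_1 = 8−1 = 7
step 1: 7 = 4 + 3; sub 5 for 4: 5 + 3; = 8; G_2 = 8−1 = 7
step 2: 7 = 5 + 2; sub 6 for 5: 6 + 2; = 8; G_3 = 8−1 = 7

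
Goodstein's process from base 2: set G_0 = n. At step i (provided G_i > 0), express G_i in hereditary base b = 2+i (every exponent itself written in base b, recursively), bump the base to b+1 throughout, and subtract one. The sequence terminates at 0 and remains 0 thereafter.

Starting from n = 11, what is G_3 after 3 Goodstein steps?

(0) 11|_2 = 2^(2 + 1) + 2 + 1 ↦ 3^(3 + 1) + 3 + 1|_3 = 85 ⇒ 84
(1) 84|_3 = 3^(3 + 1) + 3 ↦ 4^(4 + 1) + 4|_4 = 1028 ⇒ 1027
(2) 1027|_4 = 4^(4 + 1) + 3 ↦ 5^(5 + 1) + 3|_5 = 15628 ⇒ 15627
(3) 15627|_5 = 5^(5 + 1) + 2 ↦ 6^(6 + 1) + 2|_6 = 279938 ⇒ 279937

15627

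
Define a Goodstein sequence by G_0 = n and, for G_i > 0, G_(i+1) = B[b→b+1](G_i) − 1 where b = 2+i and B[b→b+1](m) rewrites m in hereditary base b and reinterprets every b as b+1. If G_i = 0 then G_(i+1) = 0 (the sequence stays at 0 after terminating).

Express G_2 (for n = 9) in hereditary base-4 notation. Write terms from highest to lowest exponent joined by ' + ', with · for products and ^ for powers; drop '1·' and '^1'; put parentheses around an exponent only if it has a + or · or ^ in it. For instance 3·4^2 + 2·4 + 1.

i=0: 9 = 2^(2 + 1) + 1 (b=2); 2→3: 3^(3 + 1) + 1 = 82; 82−1 = 81
i=1: 81 = 3^(3 + 1) (b=3); 3→4: 4^(4 + 1) = 1024; 1024−1 = 1023
i=2: 1023 = 3·4^4 + 3·4^3 + 3·4^2 + 3·4 + 3 (b=4); 4→5: 3·5^5 + 3·5^3 + 3·5^2 + 3·5 + 3 = 9843; 9843−1 = 9842

3·4^4 + 3·4^3 + 3·4^2 + 3·4 + 3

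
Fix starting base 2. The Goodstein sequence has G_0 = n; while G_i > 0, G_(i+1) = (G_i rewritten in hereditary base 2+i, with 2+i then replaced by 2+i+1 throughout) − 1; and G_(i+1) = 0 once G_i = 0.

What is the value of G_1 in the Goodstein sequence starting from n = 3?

step 0: 3 = 2 + 1; sub 3 for 2: 3 + 1; = 4; G_1 = 4−1 = 3
step 1: 3 = 3; sub 4 for 3: 4; = 4; G_2 = 4−1 = 3

3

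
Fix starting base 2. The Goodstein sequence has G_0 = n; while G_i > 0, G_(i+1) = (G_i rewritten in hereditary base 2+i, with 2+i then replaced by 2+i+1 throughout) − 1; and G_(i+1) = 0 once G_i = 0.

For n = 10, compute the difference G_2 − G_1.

base 2: 10 = 2^(2 + 1) + 2; at 3: 3^(3 + 1) + 3 = 84; next = 83
base 3: 83 = 3^(3 + 1) + 2; at 4: 4^(4 + 1) + 2 = 1026; next = 1025

942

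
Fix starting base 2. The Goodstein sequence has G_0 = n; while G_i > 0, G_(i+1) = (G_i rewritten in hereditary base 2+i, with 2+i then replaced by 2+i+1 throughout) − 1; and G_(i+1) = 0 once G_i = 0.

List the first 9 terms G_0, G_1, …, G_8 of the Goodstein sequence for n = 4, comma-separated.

4, 26, 41, 60, 83, 109, 139, 173, 211

(0) 4|_2 = 2^2 ↦ 3^3|_3 = 27 ⇒ 26
(1) 26|_3 = 2·3^2 + 2·3 + 2 ↦ 2·4^2 + 2·4 + 2|_4 = 42 ⇒ 41
(2) 41|_4 = 2·4^2 + 2·4 + 1 ↦ 2·5^2 + 2·5 + 1|_5 = 61 ⇒ 60
(3) 60|_5 = 2·5^2 + 2·5 ↦ 2·6^2 + 2·6|_6 = 84 ⇒ 83
(4) 83|_6 = 2·6^2 + 6 + 5 ↦ 2·7^2 + 7 + 5|_7 = 110 ⇒ 109
(5) 109|_7 = 2·7^2 + 7 + 4 ↦ 2·8^2 + 8 + 4|_8 = 140 ⇒ 139
(6) 139|_8 = 2·8^2 + 8 + 3 ↦ 2·9^2 + 9 + 3|_9 = 174 ⇒ 173
(7) 173|_9 = 2·9^2 + 9 + 2 ↦ 2·10^2 + 10 + 2|_10 = 212 ⇒ 211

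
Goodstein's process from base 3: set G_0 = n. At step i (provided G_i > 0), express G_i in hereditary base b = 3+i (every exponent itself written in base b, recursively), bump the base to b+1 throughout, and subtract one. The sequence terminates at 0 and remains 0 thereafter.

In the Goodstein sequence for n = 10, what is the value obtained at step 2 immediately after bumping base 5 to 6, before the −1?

28

10 —HB3→ 3^2 + 1 —bump→ 4^2 + 1 = 17 —(−1)→ 16
16 —HB4→ 4^2 —bump→ 5^2 = 25 —(−1)→ 24
24 —HB5→ 4·5 + 4 —bump→ 4·6 + 4 = 28 —(−1)→ 27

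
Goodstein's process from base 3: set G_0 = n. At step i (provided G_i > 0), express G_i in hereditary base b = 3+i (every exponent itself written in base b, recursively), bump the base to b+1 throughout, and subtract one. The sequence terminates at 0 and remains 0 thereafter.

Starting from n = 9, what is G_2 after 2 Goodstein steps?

(0) 9|_3 = 3^2 ↦ 4^2|_4 = 16 ⇒ 15
(1) 15|_4 = 3·4 + 3 ↦ 3·5 + 3|_5 = 18 ⇒ 17
(2) 17|_5 = 3·5 + 2 ↦ 3·6 + 2|_6 = 20 ⇒ 19

17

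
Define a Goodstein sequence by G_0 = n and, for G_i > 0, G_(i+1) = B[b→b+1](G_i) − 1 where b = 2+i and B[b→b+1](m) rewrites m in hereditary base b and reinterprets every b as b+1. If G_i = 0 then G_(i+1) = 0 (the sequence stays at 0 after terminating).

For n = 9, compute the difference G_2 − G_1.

942

G_0 = 9. HB_2(9) = 2^(2 + 1) + 1. Bump = 82. G_1 = 81.
G_1 = 81. HB_3(81) = 3^(3 + 1). Bump = 1024. G_2 = 1023.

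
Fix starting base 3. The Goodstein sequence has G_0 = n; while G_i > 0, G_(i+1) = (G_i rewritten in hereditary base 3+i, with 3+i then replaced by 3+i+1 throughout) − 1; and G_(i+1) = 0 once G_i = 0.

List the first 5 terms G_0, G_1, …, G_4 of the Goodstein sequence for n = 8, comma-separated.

8, 9, 10, 11, 11

i=0: 8 = 2·3 + 2 (b=3); 3→4: 2·4 + 2 = 10; 10−1 = 9
i=1: 9 = 2·4 + 1 (b=4); 4→5: 2·5 + 1 = 11; 11−1 = 10
i=2: 10 = 2·5 (b=5); 5→6: 2·6 = 12; 12−1 = 11
i=3: 11 = 6 + 5 (b=6); 6→7: 7 + 5 = 12; 12−1 = 11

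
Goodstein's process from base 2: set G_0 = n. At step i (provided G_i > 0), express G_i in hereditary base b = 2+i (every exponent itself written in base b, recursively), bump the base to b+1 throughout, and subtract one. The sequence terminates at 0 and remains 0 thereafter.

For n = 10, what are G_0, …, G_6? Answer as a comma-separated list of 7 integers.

base 2: 10 = 2^(2 + 1) + 2; at 3: 3^(3 + 1) + 3 = 84; next = 83
base 3: 83 = 3^(3 + 1) + 2; at 4: 4^(4 + 1) + 2 = 1026; next = 1025
base 4: 1025 = 4^(4 + 1) + 1; at 5: 5^(5 + 1) + 1 = 15626; next = 15625
base 5: 15625 = 5^(5 + 1); at 6: 6^(6 + 1) = 279936; next = 279935
base 6: 279935 = 5·6^6 + 5·6^5 + 5·6^4 + 5·6^3 + 5·6^2 + 5·6 + 5; at 7: 5·7^7 + 5·7^5 + 5·7^4 + 5·7^3 + 5·7^2 + 5·7 + 5 = 4215755; next = 4215754
base 7: 4215754 = 5·7^7 + 5·7^5 + 5·7^4 + 5·7^3 + 5·7^2 + 5·7 + 4; at 8: 5·8^8 + 5·8^5 + 5·8^4 + 5·8^3 + 5·8^2 + 5·8 + 4 = 84073324; next = 84073323

10, 83, 1025, 15625, 279935, 4215754, 84073323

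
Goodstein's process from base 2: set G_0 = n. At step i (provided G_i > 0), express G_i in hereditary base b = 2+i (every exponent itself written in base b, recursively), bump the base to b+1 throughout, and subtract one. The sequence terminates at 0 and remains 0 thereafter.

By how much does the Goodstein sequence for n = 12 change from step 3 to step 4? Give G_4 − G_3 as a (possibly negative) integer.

(0) 12|_2 = 2^(2 + 1) + 2^2 ↦ 3^(3 + 1) + 3^3|_3 = 108 ⇒ 107
(1) 107|_3 = 3^(3 + 1) + 2·3^2 + 2·3 + 2 ↦ 4^(4 + 1) + 2·4^2 + 2·4 + 2|_4 = 1066 ⇒ 1065
(2) 1065|_4 = 4^(4 + 1) + 2·4^2 + 2·4 + 1 ↦ 5^(5 + 1) + 2·5^2 + 2·5 + 1|_5 = 15686 ⇒ 15685
(3) 15685|_5 = 5^(5 + 1) + 2·5^2 + 2·5 ↦ 6^(6 + 1) + 2·6^2 + 2·6|_6 = 280020 ⇒ 280019

264334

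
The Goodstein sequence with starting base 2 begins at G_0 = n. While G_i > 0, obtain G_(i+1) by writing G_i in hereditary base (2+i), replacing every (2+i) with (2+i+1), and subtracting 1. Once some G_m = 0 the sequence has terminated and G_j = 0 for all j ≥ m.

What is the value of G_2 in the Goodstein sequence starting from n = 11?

base 2: 11 = 2^(2 + 1) + 2 + 1; at 3: 3^(3 + 1) + 3 + 1 = 85; next = 84
base 3: 84 = 3^(3 + 1) + 3; at 4: 4^(4 + 1) + 4 = 1028; next = 1027
base 4: 1027 = 4^(4 + 1) + 3; at 5: 5^(5 + 1) + 3 = 15628; next = 15627

1027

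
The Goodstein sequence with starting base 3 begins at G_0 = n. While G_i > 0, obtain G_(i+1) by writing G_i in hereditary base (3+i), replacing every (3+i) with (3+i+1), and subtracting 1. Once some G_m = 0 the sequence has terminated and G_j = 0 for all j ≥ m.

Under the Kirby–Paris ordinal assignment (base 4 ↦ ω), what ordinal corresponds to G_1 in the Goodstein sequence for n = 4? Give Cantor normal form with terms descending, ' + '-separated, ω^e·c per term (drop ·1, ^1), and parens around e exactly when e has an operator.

ω

i=0: 4 = 3 + 1 (b=3); 3→4: 4 + 1 = 5; 5−1 = 4
i=1: 4 = 4 (b=4); 4→5: 5 = 5; 5−1 = 4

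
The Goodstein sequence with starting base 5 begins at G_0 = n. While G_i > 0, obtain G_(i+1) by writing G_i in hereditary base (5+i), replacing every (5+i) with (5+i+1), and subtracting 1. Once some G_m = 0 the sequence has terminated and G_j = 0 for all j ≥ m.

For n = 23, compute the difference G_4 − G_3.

3

G_0 = 23. HB_5(23) = 4·5 + 3. Bump = 27. G_1 = 26.
G_1 = 26. HB_6(26) = 4·6 + 2. Bump = 30. G_2 = 29.
G_2 = 29. HB_7(29) = 4·7 + 1. Bump = 33. G_3 = 32.
G_3 = 32. HB_8(32) = 4·8. Bump = 36. G_4 = 35.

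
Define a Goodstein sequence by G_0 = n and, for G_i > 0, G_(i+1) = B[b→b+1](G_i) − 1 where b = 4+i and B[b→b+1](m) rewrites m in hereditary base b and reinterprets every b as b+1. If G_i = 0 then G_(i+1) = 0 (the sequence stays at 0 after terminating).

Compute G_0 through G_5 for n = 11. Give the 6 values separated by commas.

11, 12, 13, 14, 15, 15

(0) 11|_4 = 2·4 + 3 ↦ 2·5 + 3|_5 = 13 ⇒ 12
(1) 12|_5 = 2·5 + 2 ↦ 2·6 + 2|_6 = 14 ⇒ 13
(2) 13|_6 = 2·6 + 1 ↦ 2·7 + 1|_7 = 15 ⇒ 14
(3) 14|_7 = 2·7 ↦ 2·8|_8 = 16 ⇒ 15
(4) 15|_8 = 8 + 7 ↦ 9 + 7|_9 = 16 ⇒ 15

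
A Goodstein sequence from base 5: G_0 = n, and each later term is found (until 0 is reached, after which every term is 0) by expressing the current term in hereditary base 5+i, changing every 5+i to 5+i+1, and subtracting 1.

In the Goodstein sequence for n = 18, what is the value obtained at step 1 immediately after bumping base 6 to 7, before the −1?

23

[0] 18 ≡ 3·5 + 3 (base 5). Lift 6: 21. −1: 20.
[1] 20 ≡ 3·6 + 2 (base 6). Lift 7: 23. −1: 22.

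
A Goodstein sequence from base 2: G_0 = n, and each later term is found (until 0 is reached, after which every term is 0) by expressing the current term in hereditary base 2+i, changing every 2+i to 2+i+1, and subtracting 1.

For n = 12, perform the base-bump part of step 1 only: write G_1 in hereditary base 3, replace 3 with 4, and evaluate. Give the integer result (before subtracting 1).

i=0: 12 = 2^(2 + 1) + 2^2 (b=2); 2→3: 3^(3 + 1) + 3^3 = 108; 108−1 = 107
i=1: 107 = 3^(3 + 1) + 2·3^2 + 2·3 + 2 (b=3); 3→4: 4^(4 + 1) + 2·4^2 + 2·4 + 2 = 1066; 1066−1 = 1065

1066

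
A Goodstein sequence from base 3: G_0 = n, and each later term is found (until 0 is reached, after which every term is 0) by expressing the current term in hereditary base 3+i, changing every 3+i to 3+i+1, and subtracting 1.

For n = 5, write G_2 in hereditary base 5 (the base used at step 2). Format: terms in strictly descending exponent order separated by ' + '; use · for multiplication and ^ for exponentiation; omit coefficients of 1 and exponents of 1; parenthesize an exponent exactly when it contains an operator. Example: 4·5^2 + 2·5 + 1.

G_0 = 5. HB_3(5) = 3 + 2. Bump = 6. G_1 = 5.
G_1 = 5. HB_4(5) = 4 + 1. Bump = 6. G_2 = 5.
G_2 = 5. HB_5(5) = 5. Bump = 6. G_3 = 5.

5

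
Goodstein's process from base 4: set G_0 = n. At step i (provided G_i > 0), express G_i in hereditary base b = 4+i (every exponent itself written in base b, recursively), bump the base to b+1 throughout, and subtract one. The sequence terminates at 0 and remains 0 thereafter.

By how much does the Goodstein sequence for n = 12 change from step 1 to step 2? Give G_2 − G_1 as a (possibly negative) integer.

i=0: 12 = 3·4 (b=4); 4→5: 3·5 = 15; 15−1 = 14
i=1: 14 = 2·5 + 4 (b=5); 5→6: 2·6 + 4 = 16; 16−1 = 15

1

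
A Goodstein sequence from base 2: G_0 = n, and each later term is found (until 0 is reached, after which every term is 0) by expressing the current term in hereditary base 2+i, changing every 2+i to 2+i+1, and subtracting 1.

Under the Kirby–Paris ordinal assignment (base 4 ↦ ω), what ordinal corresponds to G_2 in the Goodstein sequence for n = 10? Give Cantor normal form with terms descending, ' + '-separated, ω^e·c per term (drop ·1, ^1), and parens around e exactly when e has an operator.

ω^(ω + 1) + 1

10 —HB2→ 2^(2 + 1) + 2 —bump→ 3^(3 + 1) + 3 = 84 —(−1)→ 83
83 —HB3→ 3^(3 + 1) + 2 —bump→ 4^(4 + 1) + 2 = 1026 —(−1)→ 1025
1025 —HB4→ 4^(4 + 1) + 1 —bump→ 5^(5 + 1) + 1 = 15626 —(−1)→ 15625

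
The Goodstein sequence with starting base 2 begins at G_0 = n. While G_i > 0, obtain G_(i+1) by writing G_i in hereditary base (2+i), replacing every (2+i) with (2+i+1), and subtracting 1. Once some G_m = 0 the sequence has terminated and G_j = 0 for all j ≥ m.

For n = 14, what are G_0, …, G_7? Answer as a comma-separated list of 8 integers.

i=0: 14 = 2^(2 + 1) + 2^2 + 2 (b=2); 2→3: 3^(3 + 1) + 3^3 + 3 = 111; 111−1 = 110
i=1: 110 = 3^(3 + 1) + 3^3 + 2 (b=3); 3→4: 4^(4 + 1) + 4^4 + 2 = 1282; 1282−1 = 1281
i=2: 1281 = 4^(4 + 1) + 4^4 + 1 (b=4); 4→5: 5^(5 + 1) + 5^5 + 1 = 18751; 18751−1 = 18750
i=3: 18750 = 5^(5 + 1) + 5^5 (b=5); 5→6: 6^(6 + 1) + 6^6 = 326592; 326592−1 = 326591
i=4: 326591 = 6^(6 + 1) + 5·6^5 + 5·6^4 + 5·6^3 + 5·6^2 + 5·6 + 5 (b=6); 6→7: 7^(7 + 1) + 5·7^5 + 5·7^4 + 5·7^3 + 5·7^2 + 5·7 + 5 = 5862841; 5862841−1 = 5862840
i=5: 5862840 = 7^(7 + 1) + 5·7^5 + 5·7^4 + 5·7^3 + 5·7^2 + 5·7 + 4 (b=7); 7→8: 8^(8 + 1) + 5·8^5 + 5·8^4 + 5·8^3 + 5·8^2 + 5·8 + 4 = 134404972; 134404972−1 = 134404971
i=6: 134404971 = 8^(8 + 1) + 5·8^5 + 5·8^4 + 5·8^3 + 5·8^2 + 5·8 + 3 (b=8); 8→9: 9^(9 + 1) + 5·9^5 + 5·9^4 + 5·9^3 + 5·9^2 + 5·9 + 3 = 3487116549; 3487116549−1 = 3487116548

14, 110, 1281, 18750, 326591, 5862840, 134404971, 3487116548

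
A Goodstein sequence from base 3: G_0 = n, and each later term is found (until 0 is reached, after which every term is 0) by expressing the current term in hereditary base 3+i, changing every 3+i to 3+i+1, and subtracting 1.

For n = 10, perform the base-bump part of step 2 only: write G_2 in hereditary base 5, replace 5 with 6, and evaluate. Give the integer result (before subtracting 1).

G_0=10  [base 3] 3^2 + 1  →[3↦4]→  4^2 + 1 = 17  −1 ⇒ G_1=16
G_1=16  [base 4] 4^2  →[4↦5]→  5^2 = 25  −1 ⇒ G_2=24
G_2=24  [base 5] 4·5 + 4  →[5↦6]→  4·6 + 4 = 28  −1 ⇒ G_3=27

28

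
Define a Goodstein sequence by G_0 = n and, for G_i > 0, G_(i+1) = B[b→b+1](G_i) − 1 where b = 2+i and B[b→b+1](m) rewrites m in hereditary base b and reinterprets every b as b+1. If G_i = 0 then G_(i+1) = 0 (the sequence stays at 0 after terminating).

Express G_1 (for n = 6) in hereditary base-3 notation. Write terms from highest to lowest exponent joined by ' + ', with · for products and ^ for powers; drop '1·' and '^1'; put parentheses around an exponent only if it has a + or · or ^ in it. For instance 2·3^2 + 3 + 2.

step 0: 6 = 2^2 + 2; sub 3 for 2: 3^3 + 3; = 30; G_1 = 30−1 = 29
step 1: 29 = 3^3 + 2; sub 4 for 3: 4^4 + 2; = 258; G_2 = 258−1 = 257

3^3 + 2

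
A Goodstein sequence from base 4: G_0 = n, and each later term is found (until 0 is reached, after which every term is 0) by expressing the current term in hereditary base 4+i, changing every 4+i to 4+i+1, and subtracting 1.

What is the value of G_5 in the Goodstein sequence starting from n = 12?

18

base 4: 12 = 3·4; at 5: 3·5 = 15; next = 14
base 5: 14 = 2·5 + 4; at 6: 2·6 + 4 = 16; next = 15
base 6: 15 = 2·6 + 3; at 7: 2·7 + 3 = 17; next = 16
base 7: 16 = 2·7 + 2; at 8: 2·8 + 2 = 18; next = 17
base 8: 17 = 2·8 + 1; at 9: 2·9 + 1 = 19; next = 18
base 9: 18 = 2·9; at 10: 2·10 = 20; next = 19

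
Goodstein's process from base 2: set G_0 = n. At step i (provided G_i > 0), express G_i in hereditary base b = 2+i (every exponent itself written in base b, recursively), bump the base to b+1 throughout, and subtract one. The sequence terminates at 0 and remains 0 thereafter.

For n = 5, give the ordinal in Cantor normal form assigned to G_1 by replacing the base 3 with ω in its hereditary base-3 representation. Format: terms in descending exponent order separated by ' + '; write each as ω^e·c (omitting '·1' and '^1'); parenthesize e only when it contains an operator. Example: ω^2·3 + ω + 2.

ω^ω

i=0: 5 = 2^2 + 1 (b=2); 2→3: 3^3 + 1 = 28; 28−1 = 27
i=1: 27 = 3^3 (b=3); 3→4: 4^4 = 256; 256−1 = 255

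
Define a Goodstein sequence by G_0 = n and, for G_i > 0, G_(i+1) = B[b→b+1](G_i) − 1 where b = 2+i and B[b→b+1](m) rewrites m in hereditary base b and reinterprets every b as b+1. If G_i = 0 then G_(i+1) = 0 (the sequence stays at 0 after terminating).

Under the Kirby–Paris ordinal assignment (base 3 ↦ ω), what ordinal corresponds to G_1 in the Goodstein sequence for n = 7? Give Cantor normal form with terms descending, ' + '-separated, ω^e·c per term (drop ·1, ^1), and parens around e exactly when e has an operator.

G_0=7  [base 2] 2^2 + 2 + 1  →[2↦3]→  3^3 + 3 + 1 = 31  −1 ⇒ G_1=30
G_1=30  [base 3] 3^3 + 3  →[3↦4]→  4^4 + 4 = 260  −1 ⇒ G_2=259

ω^ω + ω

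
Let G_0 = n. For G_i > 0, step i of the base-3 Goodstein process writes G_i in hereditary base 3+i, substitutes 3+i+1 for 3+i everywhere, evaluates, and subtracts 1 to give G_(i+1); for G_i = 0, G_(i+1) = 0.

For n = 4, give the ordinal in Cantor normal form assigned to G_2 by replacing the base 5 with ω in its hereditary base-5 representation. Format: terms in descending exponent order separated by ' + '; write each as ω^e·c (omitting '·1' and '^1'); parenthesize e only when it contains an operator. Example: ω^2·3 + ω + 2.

4

i=0: 4 = 3 + 1 (b=3); 3→4: 4 + 1 = 5; 5−1 = 4
i=1: 4 = 4 (b=4); 4→5: 5 = 5; 5−1 = 4
i=2: 4 = 4 (b=5); 5→6: 4 = 4; 4−1 = 3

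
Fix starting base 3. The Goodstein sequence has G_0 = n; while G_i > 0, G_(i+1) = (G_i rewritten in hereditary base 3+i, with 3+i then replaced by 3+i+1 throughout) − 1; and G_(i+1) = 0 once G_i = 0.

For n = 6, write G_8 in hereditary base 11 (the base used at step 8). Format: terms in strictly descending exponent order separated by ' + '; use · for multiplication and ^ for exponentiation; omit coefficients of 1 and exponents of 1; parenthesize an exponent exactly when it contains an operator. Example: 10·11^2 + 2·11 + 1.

4

[0] 6 ≡ 2·3 (base 3). Lift 4: 8. −1: 7.
[1] 7 ≡ 4 + 3 (base 4). Lift 5: 8. −1: 7.
[2] 7 ≡ 5 + 2 (base 5). Lift 6: 8. −1: 7.
[3] 7 ≡ 6 + 1 (base 6). Lift 7: 8. −1: 7.
[4] 7 ≡ 7 (base 7). Lift 8: 8. −1: 7.
[5] 7 ≡ 7 (base 8). Lift 9: 7. −1: 6.
[6] 6 ≡ 6 (base 9). Lift 10: 6. −1: 5.
[7] 5 ≡ 5 (base 10). Lift 11: 5. −1: 4.
[8] 4 ≡ 4 (base 11). Lift 12: 4. −1: 3.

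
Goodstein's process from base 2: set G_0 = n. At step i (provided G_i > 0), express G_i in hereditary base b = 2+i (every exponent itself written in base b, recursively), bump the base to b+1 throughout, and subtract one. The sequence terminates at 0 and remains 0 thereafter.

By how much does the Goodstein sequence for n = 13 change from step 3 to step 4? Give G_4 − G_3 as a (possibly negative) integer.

264619

G_0=13  [base 2] 2^(2 + 1) + 2^2 + 1  →[2↦3]→  3^(3 + 1) + 3^3 + 1 = 109  −1 ⇒ G_1=108
G_1=108  [base 3] 3^(3 + 1) + 3^3  →[3↦4]→  4^(4 + 1) + 4^4 = 1280  −1 ⇒ G_2=1279
G_2=1279  [base 4] 4^(4 + 1) + 3·4^3 + 3·4^2 + 3·4 + 3  →[4↦5]→  5^(5 + 1) + 3·5^3 + 3·5^2 + 3·5 + 3 = 16093  −1 ⇒ G_3=16092
G_3=16092  [base 5] 5^(5 + 1) + 3·5^3 + 3·5^2 + 3·5 + 2  →[5↦6]→  6^(6 + 1) + 3·6^3 + 3·6^2 + 3·6 + 2 = 280712  −1 ⇒ G_4=280711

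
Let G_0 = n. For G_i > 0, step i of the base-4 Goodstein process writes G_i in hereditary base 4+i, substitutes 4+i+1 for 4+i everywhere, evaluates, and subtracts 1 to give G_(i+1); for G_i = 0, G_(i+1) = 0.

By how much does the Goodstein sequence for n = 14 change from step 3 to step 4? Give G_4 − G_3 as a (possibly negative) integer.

(0) 14|_4 = 3·4 + 2 ↦ 3·5 + 2|_5 = 17 ⇒ 16
(1) 16|_5 = 3·5 + 1 ↦ 3·6 + 1|_6 = 19 ⇒ 18
(2) 18|_6 = 3·6 ↦ 3·7|_7 = 21 ⇒ 20
(3) 20|_7 = 2·7 + 6 ↦ 2·8 + 6|_8 = 22 ⇒ 21

1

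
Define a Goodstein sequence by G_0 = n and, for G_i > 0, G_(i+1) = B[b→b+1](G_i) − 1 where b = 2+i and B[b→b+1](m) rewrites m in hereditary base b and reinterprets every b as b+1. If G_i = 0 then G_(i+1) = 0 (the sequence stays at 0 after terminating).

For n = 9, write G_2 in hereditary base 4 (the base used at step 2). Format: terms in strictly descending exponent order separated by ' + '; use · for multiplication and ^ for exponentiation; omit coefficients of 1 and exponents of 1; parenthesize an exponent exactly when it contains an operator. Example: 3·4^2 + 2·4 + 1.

[0] 9 ≡ 2^(2 + 1) + 1 (base 2). Lift 3: 82. −1: 81.
[1] 81 ≡ 3^(3 + 1) (base 3). Lift 4: 1024. −1: 1023.
[2] 1023 ≡ 3·4^4 + 3·4^3 + 3·4^2 + 3·4 + 3 (base 4). Lift 5: 9843. −1: 9842.

3·4^4 + 3·4^3 + 3·4^2 + 3·4 + 3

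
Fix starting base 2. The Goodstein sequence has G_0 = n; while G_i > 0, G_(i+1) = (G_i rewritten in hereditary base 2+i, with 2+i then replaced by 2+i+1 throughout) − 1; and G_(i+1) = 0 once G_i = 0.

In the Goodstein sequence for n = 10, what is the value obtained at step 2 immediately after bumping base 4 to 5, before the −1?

[0] 10 ≡ 2^(2 + 1) + 2 (base 2). Lift 3: 84. −1: 83.
[1] 83 ≡ 3^(3 + 1) + 2 (base 3). Lift 4: 1026. −1: 1025.
[2] 1025 ≡ 4^(4 + 1) + 1 (base 4). Lift 5: 15626. −1: 15625.

15626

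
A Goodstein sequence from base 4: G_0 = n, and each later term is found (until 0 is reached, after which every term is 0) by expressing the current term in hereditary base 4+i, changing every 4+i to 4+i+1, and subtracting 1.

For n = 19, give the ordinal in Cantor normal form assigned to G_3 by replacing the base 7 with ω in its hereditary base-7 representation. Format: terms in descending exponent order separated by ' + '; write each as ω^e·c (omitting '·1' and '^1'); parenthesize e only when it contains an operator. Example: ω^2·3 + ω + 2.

ω^2

19 —HB4→ 4^2 + 3 —bump→ 5^2 + 3 = 28 —(−1)→ 27
27 —HB5→ 5^2 + 2 —bump→ 6^2 + 2 = 38 —(−1)→ 37
37 —HB6→ 6^2 + 1 —bump→ 7^2 + 1 = 50 —(−1)→ 49
49 —HB7→ 7^2 —bump→ 8^2 = 64 —(−1)→ 63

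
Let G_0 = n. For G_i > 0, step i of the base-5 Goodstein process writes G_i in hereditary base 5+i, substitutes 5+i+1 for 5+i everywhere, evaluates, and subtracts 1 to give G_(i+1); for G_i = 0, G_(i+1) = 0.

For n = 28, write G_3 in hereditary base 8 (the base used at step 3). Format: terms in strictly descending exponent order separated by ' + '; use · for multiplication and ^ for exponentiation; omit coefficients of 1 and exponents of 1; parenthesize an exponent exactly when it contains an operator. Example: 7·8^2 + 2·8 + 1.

28 —HB5→ 5^2 + 3 —bump→ 6^2 + 3 = 39 —(−1)→ 38
38 —HB6→ 6^2 + 2 —bump→ 7^2 + 2 = 51 —(−1)→ 50
50 —HB7→ 7^2 + 1 —bump→ 8^2 + 1 = 65 —(−1)→ 64

8^2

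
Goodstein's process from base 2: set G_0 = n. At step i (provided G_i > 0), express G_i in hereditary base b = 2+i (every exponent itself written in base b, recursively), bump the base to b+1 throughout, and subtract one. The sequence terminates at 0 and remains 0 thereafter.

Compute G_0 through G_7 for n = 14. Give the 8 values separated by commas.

[0] 14 ≡ 2^(2 + 1) + 2^2 + 2 (base 2). Lift 3: 111. −1: 110.
[1] 110 ≡ 3^(3 + 1) + 3^3 + 2 (base 3). Lift 4: 1282. −1: 1281.
[2] 1281 ≡ 4^(4 + 1) + 4^4 + 1 (base 4). Lift 5: 18751. −1: 18750.
[3] 18750 ≡ 5^(5 + 1) + 5^5 (base 5). Lift 6: 326592. −1: 326591.
[4] 326591 ≡ 6^(6 + 1) + 5·6^5 + 5·6^4 + 5·6^3 + 5·6^2 + 5·6 + 5 (base 6). Lift 7: 5862841. −1: 5862840.
[5] 5862840 ≡ 7^(7 + 1) + 5·7^5 + 5·7^4 + 5·7^3 + 5·7^2 + 5·7 + 4 (base 7). Lift 8: 134404972. −1: 134404971.
[6] 134404971 ≡ 8^(8 + 1) + 5·8^5 + 5·8^4 + 5·8^3 + 5·8^2 + 5·8 + 3 (base 8). Lift 9: 3487116549. −1: 3487116548.

14, 110, 1281, 18750, 326591, 5862840, 134404971, 3487116548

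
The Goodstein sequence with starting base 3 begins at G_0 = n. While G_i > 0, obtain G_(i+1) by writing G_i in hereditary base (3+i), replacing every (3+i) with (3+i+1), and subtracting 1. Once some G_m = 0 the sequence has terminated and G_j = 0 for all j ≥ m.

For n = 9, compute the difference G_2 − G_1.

[0] 9 ≡ 3^2 (base 3). Lift 4: 16. −1: 15.
[1] 15 ≡ 3·4 + 3 (base 4). Lift 5: 18. −1: 17.

2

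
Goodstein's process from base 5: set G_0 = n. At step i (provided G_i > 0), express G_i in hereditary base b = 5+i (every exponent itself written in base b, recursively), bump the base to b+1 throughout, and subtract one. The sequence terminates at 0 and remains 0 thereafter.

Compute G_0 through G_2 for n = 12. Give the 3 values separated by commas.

12, 13, 14

step 0: 12 = 2·5 + 2; sub 6 for 5: 2·6 + 2; = 14; G_1 = 14−1 = 13
step 1: 13 = 2·6 + 1; sub 7 for 6: 2·7 + 1; = 15; G_2 = 15−1 = 14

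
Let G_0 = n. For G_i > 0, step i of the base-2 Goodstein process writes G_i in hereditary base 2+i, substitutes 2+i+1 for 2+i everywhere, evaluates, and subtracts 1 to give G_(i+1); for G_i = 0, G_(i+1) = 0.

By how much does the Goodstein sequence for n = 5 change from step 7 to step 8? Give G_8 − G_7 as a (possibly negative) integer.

(0) 5|_2 = 2^2 + 1 ↦ 3^3 + 1|_3 = 28 ⇒ 27
(1) 27|_3 = 3^3 ↦ 4^4|_4 = 256 ⇒ 255
(2) 255|_4 = 3·4^3 + 3·4^2 + 3·4 + 3 ↦ 3·5^3 + 3·5^2 + 3·5 + 3|_5 = 468 ⇒ 467
(3) 467|_5 = 3·5^3 + 3·5^2 + 3·5 + 2 ↦ 3·6^3 + 3·6^2 + 3·6 + 2|_6 = 776 ⇒ 775
(4) 775|_6 = 3·6^3 + 3·6^2 + 3·6 + 1 ↦ 3·7^3 + 3·7^2 + 3·7 + 1|_7 = 1198 ⇒ 1197
(5) 1197|_7 = 3·7^3 + 3·7^2 + 3·7 ↦ 3·8^3 + 3·8^2 + 3·8|_8 = 1752 ⇒ 1751
(6) 1751|_8 = 3·8^3 + 3·8^2 + 2·8 + 7 ↦ 3·9^3 + 3·9^2 + 2·9 + 7|_9 = 2455 ⇒ 2454
(7) 2454|_9 = 3·9^3 + 3·9^2 + 2·9 + 6 ↦ 3·10^3 + 3·10^2 + 2·10 + 6|_10 = 3326 ⇒ 3325

871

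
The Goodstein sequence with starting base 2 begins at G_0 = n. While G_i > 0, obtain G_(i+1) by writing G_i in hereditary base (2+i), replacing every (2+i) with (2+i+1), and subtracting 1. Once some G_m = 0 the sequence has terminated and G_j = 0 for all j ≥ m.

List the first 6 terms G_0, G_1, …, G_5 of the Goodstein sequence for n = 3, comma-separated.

base 2: 3 = 2 + 1; at 3: 3 + 1 = 4; next = 3
base 3: 3 = 3; at 4: 4 = 4; next = 3
base 4: 3 = 3; at 5: 3 = 3; next = 2
base 5: 2 = 2; at 6: 2 = 2; next = 1
base 6: 1 = 1; at 7: 1 = 1; next = 0

3, 3, 3, 2, 1, 0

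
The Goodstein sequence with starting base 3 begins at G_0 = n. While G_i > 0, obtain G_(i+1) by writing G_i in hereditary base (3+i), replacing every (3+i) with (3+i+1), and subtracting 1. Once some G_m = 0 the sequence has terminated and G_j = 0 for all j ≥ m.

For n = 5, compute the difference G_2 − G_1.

0

G_0 = 5. HB_3(5) = 3 + 2. Bump = 6. G_1 = 5.
G_1 = 5. HB_4(5) = 4 + 1. Bump = 6. G_2 = 5.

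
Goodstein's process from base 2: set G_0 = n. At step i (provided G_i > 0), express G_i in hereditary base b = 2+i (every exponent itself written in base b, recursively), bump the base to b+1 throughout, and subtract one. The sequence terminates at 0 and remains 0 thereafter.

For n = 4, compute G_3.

i=0: 4 = 2^2 (b=2); 2→3: 3^3 = 27; 27−1 = 26
i=1: 26 = 2·3^2 + 2·3 + 2 (b=3); 3→4: 2·4^2 + 2·4 + 2 = 42; 42−1 = 41
i=2: 41 = 2·4^2 + 2·4 + 1 (b=4); 4→5: 2·5^2 + 2·5 + 1 = 61; 61−1 = 60

60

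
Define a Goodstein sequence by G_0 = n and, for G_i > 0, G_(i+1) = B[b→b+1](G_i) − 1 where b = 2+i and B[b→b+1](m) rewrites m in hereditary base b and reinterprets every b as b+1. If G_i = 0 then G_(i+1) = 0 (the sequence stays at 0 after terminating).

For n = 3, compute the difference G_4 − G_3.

-1

3 —HB2→ 2 + 1 —bump→ 3 + 1 = 4 —(−1)→ 3
3 —HB3→ 3 —bump→ 4 = 4 —(−1)→ 3
3 —HB4→ 3 —bump→ 3 = 3 —(−1)→ 2
2 —HB5→ 2 —bump→ 2 = 2 —(−1)→ 1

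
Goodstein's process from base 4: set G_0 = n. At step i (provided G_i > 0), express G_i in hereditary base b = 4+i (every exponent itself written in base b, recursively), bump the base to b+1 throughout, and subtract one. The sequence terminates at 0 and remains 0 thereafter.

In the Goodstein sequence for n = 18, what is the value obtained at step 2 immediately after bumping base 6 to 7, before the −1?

49

(0) 18|_4 = 4^2 + 2 ↦ 5^2 + 2|_5 = 27 ⇒ 26
(1) 26|_5 = 5^2 + 1 ↦ 6^2 + 1|_6 = 37 ⇒ 36
(2) 36|_6 = 6^2 ↦ 7^2|_7 = 49 ⇒ 48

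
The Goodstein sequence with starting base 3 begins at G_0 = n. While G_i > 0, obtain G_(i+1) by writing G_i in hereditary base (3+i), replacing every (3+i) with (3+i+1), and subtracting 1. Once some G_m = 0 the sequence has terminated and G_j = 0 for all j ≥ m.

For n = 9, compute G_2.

step 0: 9 = 3^2; sub 4 for 3: 4^2; = 16; G_1 = 16−1 = 15
step 1: 15 = 3·4 + 3; sub 5 for 4: 3·5 + 3; = 18; G_2 = 18−1 = 17

17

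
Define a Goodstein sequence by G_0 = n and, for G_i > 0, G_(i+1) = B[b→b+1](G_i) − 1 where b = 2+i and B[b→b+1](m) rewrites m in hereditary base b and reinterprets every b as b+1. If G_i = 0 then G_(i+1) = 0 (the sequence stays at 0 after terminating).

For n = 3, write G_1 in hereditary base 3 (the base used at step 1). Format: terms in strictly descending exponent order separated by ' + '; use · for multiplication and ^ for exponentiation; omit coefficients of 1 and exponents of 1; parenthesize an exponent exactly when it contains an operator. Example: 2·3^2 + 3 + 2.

(0) 3|_2 = 2 + 1 ↦ 3 + 1|_3 = 4 ⇒ 3
(1) 3|_3 = 3 ↦ 4|_4 = 4 ⇒ 3

3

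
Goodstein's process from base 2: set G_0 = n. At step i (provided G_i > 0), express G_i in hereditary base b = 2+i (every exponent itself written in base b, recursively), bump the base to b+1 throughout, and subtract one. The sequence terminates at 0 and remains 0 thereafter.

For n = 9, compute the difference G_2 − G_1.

942

9 —HB2→ 2^(2 + 1) + 1 —bump→ 3^(3 + 1) + 1 = 82 —(−1)→ 81
81 —HB3→ 3^(3 + 1) —bump→ 4^(4 + 1) = 1024 —(−1)→ 1023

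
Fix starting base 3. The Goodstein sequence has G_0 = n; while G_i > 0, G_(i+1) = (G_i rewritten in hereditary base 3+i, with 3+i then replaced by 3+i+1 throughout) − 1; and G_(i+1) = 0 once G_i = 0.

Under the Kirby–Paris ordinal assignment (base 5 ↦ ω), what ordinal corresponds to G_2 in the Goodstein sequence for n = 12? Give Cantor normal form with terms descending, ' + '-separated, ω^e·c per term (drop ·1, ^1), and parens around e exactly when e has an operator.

i=0: 12 = 3^2 + 3 (b=3); 3→4: 4^2 + 4 = 20; 20−1 = 19
i=1: 19 = 4^2 + 3 (b=4); 4→5: 5^2 + 3 = 28; 28−1 = 27
i=2: 27 = 5^2 + 2 (b=5); 5→6: 6^2 + 2 = 38; 38−1 = 37

ω^2 + 2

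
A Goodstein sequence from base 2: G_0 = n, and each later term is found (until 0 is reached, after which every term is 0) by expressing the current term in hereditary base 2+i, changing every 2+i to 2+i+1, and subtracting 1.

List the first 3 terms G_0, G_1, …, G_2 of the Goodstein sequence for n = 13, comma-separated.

13, 108, 1279

G_0 = 13. HB_2(13) = 2^(2 + 1) + 2^2 + 1. Bump = 109. G_1 = 108.
G_1 = 108. HB_3(108) = 3^(3 + 1) + 3^3. Bump = 1280. G_2 = 1279.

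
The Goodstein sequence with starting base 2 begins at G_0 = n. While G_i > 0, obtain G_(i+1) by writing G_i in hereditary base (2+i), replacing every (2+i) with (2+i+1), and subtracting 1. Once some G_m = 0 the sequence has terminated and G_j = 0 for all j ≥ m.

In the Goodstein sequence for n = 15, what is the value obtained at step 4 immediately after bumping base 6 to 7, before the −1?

G_0 = 15. HB_2(15) = 2^(2 + 1) + 2^2 + 2 + 1. Bump = 112. G_1 = 111.
G_1 = 111. HB_3(111) = 3^(3 + 1) + 3^3 + 3. Bump = 1284. G_2 = 1283.
G_2 = 1283. HB_4(1283) = 4^(4 + 1) + 4^4 + 3. Bump = 18753. G_3 = 18752.
G_3 = 18752. HB_5(18752) = 5^(5 + 1) + 5^5 + 2. Bump = 326594. G_4 = 326593.
G_4 = 326593. HB_6(326593) = 6^(6 + 1) + 6^6 + 1. Bump = 6588345. G_5 = 6588344.

6588345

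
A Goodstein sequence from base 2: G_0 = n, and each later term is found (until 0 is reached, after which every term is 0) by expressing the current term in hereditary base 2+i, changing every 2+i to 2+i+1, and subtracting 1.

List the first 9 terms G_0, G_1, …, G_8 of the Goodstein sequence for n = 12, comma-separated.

G_0 = 12. HB_2(12) = 2^(2 + 1) + 2^2. Bump = 108. G_1 = 107.
G_1 = 107. HB_3(107) = 3^(3 + 1) + 2·3^2 + 2·3 + 2. Bump = 1066. G_2 = 1065.
G_2 = 1065. HB_4(1065) = 4^(4 + 1) + 2·4^2 + 2·4 + 1. Bump = 15686. G_3 = 15685.
G_3 = 15685. HB_5(15685) = 5^(5 + 1) + 2·5^2 + 2·5. Bump = 280020. G_4 = 280019.
G_4 = 280019. HB_6(280019) = 6^(6 + 1) + 2·6^2 + 6 + 5. Bump = 5764911. G_5 = 5764910.
G_5 = 5764910. HB_7(5764910) = 7^(7 + 1) + 2·7^2 + 7 + 4. Bump = 134217868. G_6 = 134217867.
G_6 = 134217867. HB_8(134217867) = 8^(8 + 1) + 2·8^2 + 8 + 3. Bump = 3486784575. G_7 = 3486784574.
G_7 = 3486784574. HB_9(3486784574) = 9^(9 + 1) + 2·9^2 + 9 + 2. Bump = 100000000212. G_8 = 100000000211.

12, 107, 1065, 15685, 280019, 5764910, 134217867, 3486784574, 100000000211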